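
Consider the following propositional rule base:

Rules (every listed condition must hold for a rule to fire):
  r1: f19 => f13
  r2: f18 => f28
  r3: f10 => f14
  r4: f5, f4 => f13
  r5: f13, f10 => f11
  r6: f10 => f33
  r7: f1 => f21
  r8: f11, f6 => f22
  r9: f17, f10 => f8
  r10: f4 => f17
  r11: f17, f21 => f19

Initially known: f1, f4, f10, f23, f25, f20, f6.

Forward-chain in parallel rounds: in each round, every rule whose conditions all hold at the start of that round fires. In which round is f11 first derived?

Round 1: r3 [f10 => f14]; r6 [f10 => f33]; r7 [f1 => f21]; r10 [f4 => f17]. Adds f14, f33, f21, f17.
Round 2: r9 [f17, f10 => f8]; r11 [f17, f21 => f19]. Adds f8, f19.
Round 3: r1 [f19 => f13]. Adds f13.
Round 4: r5 [f13, f10 => f11]. Adds f11.
f11 first appears in round 4.

4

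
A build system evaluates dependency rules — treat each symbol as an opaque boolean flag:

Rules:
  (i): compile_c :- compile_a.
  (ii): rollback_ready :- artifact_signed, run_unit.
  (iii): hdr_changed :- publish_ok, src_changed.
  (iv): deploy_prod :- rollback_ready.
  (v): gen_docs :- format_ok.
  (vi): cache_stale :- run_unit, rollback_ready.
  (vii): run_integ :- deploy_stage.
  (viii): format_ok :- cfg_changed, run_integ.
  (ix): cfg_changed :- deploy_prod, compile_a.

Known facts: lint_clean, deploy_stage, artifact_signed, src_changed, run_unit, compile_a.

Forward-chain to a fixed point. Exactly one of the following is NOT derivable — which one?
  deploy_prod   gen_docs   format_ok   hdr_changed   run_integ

hdr_changed

Round 1: (i) [compile_c :- compile_a.]; (ii) [rollback_ready :- artifact_signed, run_unit.]; (vii) [run_integ :- deploy_stage.]. Adds compile_c, rollback_ready, run_integ.
Round 2: (iv) [deploy_prod :- rollback_ready.]; (vi) [cache_stale :- run_unit, rollback_ready.]. Adds deploy_prod, cache_stale.
Round 3: (ix) [cfg_changed :- deploy_prod, compile_a.]. Adds cfg_changed.
Round 4: (viii) [format_ok :- cfg_changed, run_integ.]. Adds format_ok.
Round 5: (v) [gen_docs :- format_ok.]. Adds gen_docs.
Derived: format_ok (round 4), deploy_prod (round 2), gen_docs (round 5), run_integ (round 1). hdr_changed never appears in any round.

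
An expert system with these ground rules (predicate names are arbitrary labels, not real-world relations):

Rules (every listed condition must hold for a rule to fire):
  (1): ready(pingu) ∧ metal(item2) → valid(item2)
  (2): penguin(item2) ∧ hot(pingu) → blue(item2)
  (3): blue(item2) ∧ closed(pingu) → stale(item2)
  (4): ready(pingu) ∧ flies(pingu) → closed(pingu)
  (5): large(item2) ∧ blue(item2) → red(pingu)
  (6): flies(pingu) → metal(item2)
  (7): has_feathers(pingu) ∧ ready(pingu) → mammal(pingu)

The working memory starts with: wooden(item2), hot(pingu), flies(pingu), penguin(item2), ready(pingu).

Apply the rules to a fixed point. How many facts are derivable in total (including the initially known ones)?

10

Round 1: (2) [penguin(item2) ∧ hot(pingu) → blue(item2)]; (4) [ready(pingu) ∧ flies(pingu) → closed(pingu)]; (6) [flies(pingu) → metal(item2)]. New: blue(item2), closed(pingu), metal(item2).
Round 2: (1) [ready(pingu) ∧ metal(item2) → valid(item2)]; (3) [blue(item2) ∧ closed(pingu) → stale(item2)]. New: valid(item2), stale(item2).
Closure: {blue(item2), closed(pingu), flies(pingu), hot(pingu), metal(item2), penguin(item2), ready(pingu), stale(item2), valid(item2), wooden(item2)} — 10 facts.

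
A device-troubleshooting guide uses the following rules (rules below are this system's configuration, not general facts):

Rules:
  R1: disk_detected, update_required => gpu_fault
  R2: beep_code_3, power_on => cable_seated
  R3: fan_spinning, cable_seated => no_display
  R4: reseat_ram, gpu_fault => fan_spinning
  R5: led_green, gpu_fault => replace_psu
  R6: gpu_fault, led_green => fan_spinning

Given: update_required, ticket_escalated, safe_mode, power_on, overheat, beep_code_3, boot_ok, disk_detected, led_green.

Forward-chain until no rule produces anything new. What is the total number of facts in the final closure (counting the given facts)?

14

Round 1 fires R1, R2, giving gpu_fault, cable_seated.
Round 2 fires R5, R6, giving replace_psu, fan_spinning.
Round 3 fires R3, giving no_display.
Closure: {beep_code_3, boot_ok, cable_seated, disk_detected, fan_spinning, gpu_fault, led_green, no_display, overheat, power_on, replace_psu, safe_mode, ticket_escalated, update_required} — 14 facts.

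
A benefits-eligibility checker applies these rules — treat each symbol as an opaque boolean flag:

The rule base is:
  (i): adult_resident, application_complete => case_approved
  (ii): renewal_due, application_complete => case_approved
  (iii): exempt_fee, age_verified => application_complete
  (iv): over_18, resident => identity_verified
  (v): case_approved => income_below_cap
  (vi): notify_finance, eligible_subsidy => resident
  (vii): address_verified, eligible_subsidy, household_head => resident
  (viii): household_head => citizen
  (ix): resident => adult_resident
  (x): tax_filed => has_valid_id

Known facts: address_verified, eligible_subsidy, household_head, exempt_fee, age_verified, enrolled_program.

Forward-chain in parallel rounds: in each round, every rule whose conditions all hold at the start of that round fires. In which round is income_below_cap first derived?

4

Round 1 — (iii), (vii), (viii), derive application_complete, resident, citizen.
Round 2 — (ix), derive adult_resident.
Round 3 — (i), derive case_approved.
Round 4 — (v), derive income_below_cap.
income_below_cap first appears in round 4.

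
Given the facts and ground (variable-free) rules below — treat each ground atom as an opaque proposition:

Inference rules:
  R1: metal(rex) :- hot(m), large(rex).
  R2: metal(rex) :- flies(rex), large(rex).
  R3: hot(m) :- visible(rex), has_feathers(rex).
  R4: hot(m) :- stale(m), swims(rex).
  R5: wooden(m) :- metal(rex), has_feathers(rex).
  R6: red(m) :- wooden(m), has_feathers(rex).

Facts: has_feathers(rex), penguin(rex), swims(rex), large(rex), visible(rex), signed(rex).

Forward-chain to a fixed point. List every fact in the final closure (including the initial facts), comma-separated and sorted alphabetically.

Round 1: R3 [hot(m) :- visible(rex), has_feathers(rex).]. New: hot(m).
Round 2: R1 [metal(rex) :- hot(m), large(rex).]. New: metal(rex).
Round 3: R5 [wooden(m) :- metal(rex), has_feathers(rex).]. New: wooden(m).
Round 4: R6 [red(m) :- wooden(m), has_feathers(rex).]. New: red(m).

has_feathers(rex), hot(m), large(rex), metal(rex), penguin(rex), red(m), signed(rex), swims(rex), visible(rex), wooden(m)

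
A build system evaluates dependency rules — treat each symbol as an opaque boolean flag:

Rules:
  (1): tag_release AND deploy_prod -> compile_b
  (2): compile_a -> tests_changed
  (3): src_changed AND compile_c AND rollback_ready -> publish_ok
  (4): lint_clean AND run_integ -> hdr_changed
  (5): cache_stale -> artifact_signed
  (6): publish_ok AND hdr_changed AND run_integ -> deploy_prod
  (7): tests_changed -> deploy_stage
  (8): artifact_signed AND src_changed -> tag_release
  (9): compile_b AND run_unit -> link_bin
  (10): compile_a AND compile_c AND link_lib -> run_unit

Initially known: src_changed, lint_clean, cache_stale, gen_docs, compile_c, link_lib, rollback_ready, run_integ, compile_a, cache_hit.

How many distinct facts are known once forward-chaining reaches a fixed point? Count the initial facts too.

Round 1 — (2), (3), (4), (5), (10), derive tests_changed, publish_ok, hdr_changed, artifact_signed, run_unit.
Round 2 — (6), (7), (8), derive deploy_prod, deploy_stage, tag_release.
Round 3 — (1), derive compile_b.
Round 4 — (9), derive link_bin.
Closure: {artifact_signed, cache_hit, cache_stale, compile_a, compile_b, compile_c, deploy_prod, deploy_stage, gen_docs, hdr_changed, link_bin, link_lib, lint_clean, publish_ok, rollback_ready, run_integ, run_unit, src_changed, tag_release, tests_changed} — 20 facts.

20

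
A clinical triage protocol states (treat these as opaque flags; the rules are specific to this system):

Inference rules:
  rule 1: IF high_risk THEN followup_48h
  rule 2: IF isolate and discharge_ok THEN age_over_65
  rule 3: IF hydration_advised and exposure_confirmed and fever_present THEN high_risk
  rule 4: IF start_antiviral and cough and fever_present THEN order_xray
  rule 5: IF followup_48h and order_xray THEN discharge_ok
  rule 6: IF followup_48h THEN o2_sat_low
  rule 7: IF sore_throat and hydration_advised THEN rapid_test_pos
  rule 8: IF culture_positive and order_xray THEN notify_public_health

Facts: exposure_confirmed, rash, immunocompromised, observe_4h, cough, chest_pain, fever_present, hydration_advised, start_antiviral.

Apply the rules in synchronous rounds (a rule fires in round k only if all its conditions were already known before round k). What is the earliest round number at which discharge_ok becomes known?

3

Round 1 fires rule 3, rule 4, giving high_risk, order_xray.
Round 2 fires rule 1, giving followup_48h.
Round 3 fires rule 5, rule 6, giving discharge_ok, o2_sat_low.
discharge_ok first appears in round 3.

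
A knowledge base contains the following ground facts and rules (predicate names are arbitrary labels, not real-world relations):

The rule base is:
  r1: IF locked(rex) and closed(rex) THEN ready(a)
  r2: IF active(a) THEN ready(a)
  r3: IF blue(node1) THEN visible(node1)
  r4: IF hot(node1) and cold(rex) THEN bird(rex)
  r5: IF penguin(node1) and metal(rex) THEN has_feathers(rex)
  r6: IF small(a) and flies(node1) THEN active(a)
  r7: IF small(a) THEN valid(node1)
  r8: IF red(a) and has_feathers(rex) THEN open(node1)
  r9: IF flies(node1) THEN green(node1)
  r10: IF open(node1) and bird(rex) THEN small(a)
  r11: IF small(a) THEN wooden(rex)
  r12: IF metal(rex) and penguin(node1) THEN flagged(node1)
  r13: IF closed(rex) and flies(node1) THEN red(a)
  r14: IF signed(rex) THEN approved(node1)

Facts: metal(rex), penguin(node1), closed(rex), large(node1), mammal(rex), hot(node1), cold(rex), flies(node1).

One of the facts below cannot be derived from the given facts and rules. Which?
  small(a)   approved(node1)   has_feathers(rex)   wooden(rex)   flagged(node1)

Round 1 fires r4, r5, r9, r12, r13, giving bird(rex), has_feathers(rex), green(node1), flagged(node1), red(a).
Round 2 fires r8, giving open(node1).
Round 3 fires r10, giving small(a).
Round 4 fires r6, r7, r11, giving active(a), valid(node1), wooden(rex).
Round 5 fires r2, giving ready(a).
Derived: flagged(node1) (round 1), has_feathers(rex) (round 1), wooden(rex) (round 4), small(a) (round 3). approved(node1) never appears in any round.

approved(node1)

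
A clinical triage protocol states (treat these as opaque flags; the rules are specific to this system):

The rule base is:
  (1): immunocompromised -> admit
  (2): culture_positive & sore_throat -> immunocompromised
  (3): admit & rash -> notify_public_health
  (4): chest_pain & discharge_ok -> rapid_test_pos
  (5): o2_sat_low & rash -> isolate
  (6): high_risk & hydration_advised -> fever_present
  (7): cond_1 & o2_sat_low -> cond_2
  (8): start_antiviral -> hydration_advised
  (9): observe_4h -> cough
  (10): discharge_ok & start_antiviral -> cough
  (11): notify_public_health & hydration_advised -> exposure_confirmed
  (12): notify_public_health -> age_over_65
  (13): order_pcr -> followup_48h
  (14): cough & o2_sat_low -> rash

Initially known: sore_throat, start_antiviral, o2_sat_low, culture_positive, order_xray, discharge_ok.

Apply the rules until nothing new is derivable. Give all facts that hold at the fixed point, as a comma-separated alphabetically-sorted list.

[1] (2) [culture_positive & sore_throat -> immunocompromised]; (8) [start_antiviral -> hydration_advised]; (10) [discharge_ok & start_antiviral -> cough]. ⇒ new: immunocompromised, hydration_advised, cough.
[2] (1) [immunocompromised -> admit]; (14) [cough & o2_sat_low -> rash]. ⇒ new: admit, rash.
[3] (3) [admit & rash -> notify_public_health]; (5) [o2_sat_low & rash -> isolate]. ⇒ new: notify_public_health, isolate.
[4] (11) [notify_public_health & hydration_advised -> exposure_confirmed]; (12) [notify_public_health -> age_over_65]. ⇒ new: exposure_confirmed, age_over_65.

admit, age_over_65, cough, culture_positive, discharge_ok, exposure_confirmed, hydration_advised, immunocompromised, isolate, notify_public_health, o2_sat_low, order_xray, rash, sore_throat, start_antiviral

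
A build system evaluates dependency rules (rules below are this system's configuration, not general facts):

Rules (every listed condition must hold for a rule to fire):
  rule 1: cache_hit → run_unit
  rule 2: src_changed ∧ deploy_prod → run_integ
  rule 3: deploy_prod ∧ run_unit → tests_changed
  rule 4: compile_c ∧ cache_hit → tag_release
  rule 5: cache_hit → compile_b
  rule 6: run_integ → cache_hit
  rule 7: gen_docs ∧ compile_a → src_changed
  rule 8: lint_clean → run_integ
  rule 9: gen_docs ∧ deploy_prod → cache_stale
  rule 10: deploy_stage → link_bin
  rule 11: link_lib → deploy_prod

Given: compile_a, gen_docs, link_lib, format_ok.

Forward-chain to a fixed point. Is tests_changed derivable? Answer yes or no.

yes

[1] rule 7 [gen_docs ∧ compile_a → src_changed]; rule 11 [link_lib → deploy_prod]. ⇒ new: src_changed, deploy_prod.
[2] rule 2 [src_changed ∧ deploy_prod → run_integ]; rule 9 [gen_docs ∧ deploy_prod → cache_stale]. ⇒ new: run_integ, cache_stale.
[3] rule 6 [run_integ → cache_hit]. ⇒ new: cache_hit.
[4] rule 1 [cache_hit → run_unit]; rule 5 [cache_hit → compile_b]. ⇒ new: run_unit, compile_b.
[5] rule 3 [deploy_prod ∧ run_unit → tests_changed]. ⇒ new: tests_changed.
tests_changed appears in round 5, so it is derivable.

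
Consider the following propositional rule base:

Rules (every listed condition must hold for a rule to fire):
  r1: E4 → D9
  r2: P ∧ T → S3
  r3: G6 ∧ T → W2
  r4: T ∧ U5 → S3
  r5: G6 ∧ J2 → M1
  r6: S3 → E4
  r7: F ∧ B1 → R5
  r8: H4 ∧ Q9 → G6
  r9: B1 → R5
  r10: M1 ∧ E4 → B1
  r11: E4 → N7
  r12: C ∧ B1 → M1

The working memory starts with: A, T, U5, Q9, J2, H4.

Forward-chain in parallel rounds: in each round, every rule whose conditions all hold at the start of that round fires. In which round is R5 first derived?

4

Round 1 — r4, r8, derive S3, G6.
Round 2 — r3, r5, r6, derive W2, M1, E4.
Round 3 — r1, r10, r11, derive D9, B1, N7.
Round 4 — r9, derive R5.
R5 first appears in round 4.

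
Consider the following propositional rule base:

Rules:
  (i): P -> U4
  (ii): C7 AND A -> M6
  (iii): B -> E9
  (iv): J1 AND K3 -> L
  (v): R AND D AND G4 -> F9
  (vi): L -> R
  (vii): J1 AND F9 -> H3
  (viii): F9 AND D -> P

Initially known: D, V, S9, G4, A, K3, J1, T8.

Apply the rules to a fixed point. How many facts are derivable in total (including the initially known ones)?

[1] (iv) [J1 AND K3 -> L]. ⇒ new: L.
[2] (vi) [L -> R]. ⇒ new: R.
[3] (v) [R AND D AND G4 -> F9]. ⇒ new: F9.
[4] (vii) [J1 AND F9 -> H3]; (viii) [F9 AND D -> P]. ⇒ new: H3, P.
[5] (i) [P -> U4]. ⇒ new: U4.
Closure: {A, D, F9, G4, H3, J1, K3, L, P, R, S9, T8, U4, V} — 14 facts.

14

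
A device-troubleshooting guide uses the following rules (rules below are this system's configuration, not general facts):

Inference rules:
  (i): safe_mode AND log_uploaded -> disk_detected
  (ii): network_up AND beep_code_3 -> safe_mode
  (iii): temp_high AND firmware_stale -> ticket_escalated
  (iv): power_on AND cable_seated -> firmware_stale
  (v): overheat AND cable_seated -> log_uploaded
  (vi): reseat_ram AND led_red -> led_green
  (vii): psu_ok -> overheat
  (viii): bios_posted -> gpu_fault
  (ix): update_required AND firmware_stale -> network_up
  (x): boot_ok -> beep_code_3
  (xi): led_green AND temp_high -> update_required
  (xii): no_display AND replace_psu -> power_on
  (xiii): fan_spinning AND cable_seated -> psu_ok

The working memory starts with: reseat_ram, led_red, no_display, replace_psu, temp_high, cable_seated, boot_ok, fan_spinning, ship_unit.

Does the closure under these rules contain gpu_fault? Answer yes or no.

Round 1 fires (vi), (x), (xii), (xiii), giving led_green, beep_code_3, power_on, psu_ok.
Round 2 fires (iv), (vii), (xi), giving firmware_stale, overheat, update_required.
Round 3 fires (iii), (v), (ix), giving ticket_escalated, log_uploaded, network_up.
Round 4 fires (ii), giving safe_mode.
Round 5 fires (i), giving disk_detected.
Fixed point reached. gpu_fault is concluded only by (viii); (viii) needs bios_posted (never derived).

no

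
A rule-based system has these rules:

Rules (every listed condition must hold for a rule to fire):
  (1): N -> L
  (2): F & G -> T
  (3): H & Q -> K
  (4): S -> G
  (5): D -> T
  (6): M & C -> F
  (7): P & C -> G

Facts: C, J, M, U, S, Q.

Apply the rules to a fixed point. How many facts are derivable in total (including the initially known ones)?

Round 1 — (4), (6), derive G, F.
Round 2 — (2), derive T.
Closure: {C, F, G, J, M, Q, S, T, U} — 9 facts.

9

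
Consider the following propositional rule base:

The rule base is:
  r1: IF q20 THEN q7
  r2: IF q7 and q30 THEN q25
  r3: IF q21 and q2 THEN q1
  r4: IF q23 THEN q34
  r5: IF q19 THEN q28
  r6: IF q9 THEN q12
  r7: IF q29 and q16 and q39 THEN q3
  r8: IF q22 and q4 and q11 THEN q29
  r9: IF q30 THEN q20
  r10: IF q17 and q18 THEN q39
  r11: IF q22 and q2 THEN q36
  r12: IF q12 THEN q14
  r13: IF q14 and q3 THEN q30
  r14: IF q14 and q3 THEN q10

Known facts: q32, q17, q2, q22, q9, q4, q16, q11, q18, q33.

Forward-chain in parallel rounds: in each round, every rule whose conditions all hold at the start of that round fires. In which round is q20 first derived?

4

[1] r6 [IF q9 THEN q12]; r8 [IF q22 and q4 and q11 THEN q29]; r10 [IF q17 and q18 THEN q39]; r11 [IF q22 and q2 THEN q36]. ⇒ new: q12, q29, q39, q36.
[2] r7 [IF q29 and q16 and q39 THEN q3]; r12 [IF q12 THEN q14]. ⇒ new: q3, q14.
[3] r13 [IF q14 and q3 THEN q30]; r14 [IF q14 and q3 THEN q10]. ⇒ new: q30, q10.
[4] r9 [IF q30 THEN q20]. ⇒ new: q20.
q20 first appears in round 4.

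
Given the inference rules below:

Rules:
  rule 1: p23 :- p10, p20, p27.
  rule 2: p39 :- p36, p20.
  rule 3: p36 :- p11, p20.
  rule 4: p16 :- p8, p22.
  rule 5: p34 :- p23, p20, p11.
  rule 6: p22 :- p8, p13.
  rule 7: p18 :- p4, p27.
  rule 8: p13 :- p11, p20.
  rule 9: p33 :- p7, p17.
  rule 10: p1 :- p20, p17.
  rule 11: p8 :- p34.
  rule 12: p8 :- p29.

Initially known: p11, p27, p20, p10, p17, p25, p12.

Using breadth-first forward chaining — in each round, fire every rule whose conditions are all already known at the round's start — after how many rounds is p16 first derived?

[1] rule 1 [p23 :- p10, p20, p27.]; rule 3 [p36 :- p11, p20.]; rule 8 [p13 :- p11, p20.]; rule 10 [p1 :- p20, p17.]. ⇒ new: p23, p36, p13, p1.
[2] rule 2 [p39 :- p36, p20.]; rule 5 [p34 :- p23, p20, p11.]. ⇒ new: p39, p34.
[3] rule 11 [p8 :- p34.]. ⇒ new: p8.
[4] rule 6 [p22 :- p8, p13.]. ⇒ new: p22.
[5] rule 4 [p16 :- p8, p22.]. ⇒ new: p16.
p16 first appears in round 5.

5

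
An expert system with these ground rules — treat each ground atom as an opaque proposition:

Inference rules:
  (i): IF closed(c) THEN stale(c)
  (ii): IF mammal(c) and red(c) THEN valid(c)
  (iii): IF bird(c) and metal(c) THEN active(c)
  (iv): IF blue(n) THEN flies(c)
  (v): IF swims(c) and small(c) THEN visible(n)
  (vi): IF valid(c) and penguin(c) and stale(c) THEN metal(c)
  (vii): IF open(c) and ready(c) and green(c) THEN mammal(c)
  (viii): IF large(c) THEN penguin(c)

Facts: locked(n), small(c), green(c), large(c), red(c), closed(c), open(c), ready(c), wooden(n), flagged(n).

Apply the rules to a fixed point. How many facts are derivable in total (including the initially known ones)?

15

Round 1 fires (i), (vii), (viii), giving stale(c), mammal(c), penguin(c).
Round 2 fires (ii), giving valid(c).
Round 3 fires (vi), giving metal(c).
Closure: {closed(c), flagged(n), green(c), large(c), locked(n), mammal(c), metal(c), open(c), penguin(c), ready(c), red(c), small(c), stale(c), valid(c), wooden(n)} — 15 facts.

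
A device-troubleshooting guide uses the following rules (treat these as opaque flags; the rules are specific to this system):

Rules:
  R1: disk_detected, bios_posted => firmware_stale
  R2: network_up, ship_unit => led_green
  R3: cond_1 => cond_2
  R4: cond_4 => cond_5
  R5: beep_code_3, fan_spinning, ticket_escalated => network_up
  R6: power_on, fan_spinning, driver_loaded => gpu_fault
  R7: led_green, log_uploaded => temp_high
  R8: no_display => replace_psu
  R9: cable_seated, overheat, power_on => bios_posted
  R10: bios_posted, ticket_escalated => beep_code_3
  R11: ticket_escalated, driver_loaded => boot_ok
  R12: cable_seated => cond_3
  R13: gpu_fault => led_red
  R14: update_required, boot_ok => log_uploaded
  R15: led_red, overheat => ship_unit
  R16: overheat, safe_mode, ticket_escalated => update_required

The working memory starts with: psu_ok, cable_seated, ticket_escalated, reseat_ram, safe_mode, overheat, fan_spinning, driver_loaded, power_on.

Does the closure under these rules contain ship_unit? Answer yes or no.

yes

Round 1 fires R6, R9, R11, R12, R16, giving gpu_fault, bios_posted, boot_ok, cond_3, update_required.
Round 2 fires R10, R13, R14, giving beep_code_3, led_red, log_uploaded.
Round 3 fires R5, R15, giving network_up, ship_unit.
Round 4 fires R2, giving led_green.
Round 5 fires R7, giving temp_high.
ship_unit appears in round 3, so it is derivable.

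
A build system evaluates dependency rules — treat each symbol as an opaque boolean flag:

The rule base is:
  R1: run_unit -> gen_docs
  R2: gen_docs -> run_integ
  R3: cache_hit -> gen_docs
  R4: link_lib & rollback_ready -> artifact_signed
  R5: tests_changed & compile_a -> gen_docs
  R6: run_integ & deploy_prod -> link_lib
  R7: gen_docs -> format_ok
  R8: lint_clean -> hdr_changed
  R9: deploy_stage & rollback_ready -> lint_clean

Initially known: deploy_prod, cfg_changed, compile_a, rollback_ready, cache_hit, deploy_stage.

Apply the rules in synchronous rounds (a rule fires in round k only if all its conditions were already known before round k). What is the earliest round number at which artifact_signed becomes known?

Round 1: R3 [cache_hit -> gen_docs]; R9 [deploy_stage & rollback_ready -> lint_clean]. New: gen_docs, lint_clean.
Round 2: R2 [gen_docs -> run_integ]; R7 [gen_docs -> format_ok]; R8 [lint_clean -> hdr_changed]. New: run_integ, format_ok, hdr_changed.
Round 3: R6 [run_integ & deploy_prod -> link_lib]. New: link_lib.
Round 4: R4 [link_lib & rollback_ready -> artifact_signed]. New: artifact_signed.
artifact_signed first appears in round 4.

4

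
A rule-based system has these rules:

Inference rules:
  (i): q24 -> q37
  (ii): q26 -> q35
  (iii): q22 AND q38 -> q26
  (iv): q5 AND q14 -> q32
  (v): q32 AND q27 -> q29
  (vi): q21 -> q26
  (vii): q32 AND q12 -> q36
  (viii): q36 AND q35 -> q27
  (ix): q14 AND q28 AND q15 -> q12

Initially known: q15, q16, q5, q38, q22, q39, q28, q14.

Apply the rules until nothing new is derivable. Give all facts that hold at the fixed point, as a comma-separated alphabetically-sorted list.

q12, q14, q15, q16, q22, q26, q27, q28, q29, q32, q35, q36, q38, q39, q5

Round 1: (iii) [q22 AND q38 -> q26]; (iv) [q5 AND q14 -> q32]; (ix) [q14 AND q28 AND q15 -> q12]. Adds q26, q32, q12.
Round 2: (ii) [q26 -> q35]; (vii) [q32 AND q12 -> q36]. Adds q35, q36.
Round 3: (viii) [q36 AND q35 -> q27]. Adds q27.
Round 4: (v) [q32 AND q27 -> q29]. Adds q29.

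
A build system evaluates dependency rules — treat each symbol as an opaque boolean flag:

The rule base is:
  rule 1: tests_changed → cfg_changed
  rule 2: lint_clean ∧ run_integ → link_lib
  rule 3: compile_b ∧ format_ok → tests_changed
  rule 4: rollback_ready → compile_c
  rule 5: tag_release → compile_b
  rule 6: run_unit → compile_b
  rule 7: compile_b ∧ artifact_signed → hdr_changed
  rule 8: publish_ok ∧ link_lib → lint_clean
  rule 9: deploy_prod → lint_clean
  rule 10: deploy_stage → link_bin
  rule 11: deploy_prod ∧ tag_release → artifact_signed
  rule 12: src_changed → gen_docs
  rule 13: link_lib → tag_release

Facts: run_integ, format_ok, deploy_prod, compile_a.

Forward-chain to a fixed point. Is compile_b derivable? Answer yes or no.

yes

Round 1 — rule 9, derive lint_clean.
Round 2 — rule 2, derive link_lib.
Round 3 — rule 13, derive tag_release.
Round 4 — rule 5, rule 11, derive compile_b, artifact_signed.
Round 5 — rule 3, rule 7, derive tests_changed, hdr_changed.
Round 6 — rule 1, derive cfg_changed.
compile_b appears in round 4, so it is derivable.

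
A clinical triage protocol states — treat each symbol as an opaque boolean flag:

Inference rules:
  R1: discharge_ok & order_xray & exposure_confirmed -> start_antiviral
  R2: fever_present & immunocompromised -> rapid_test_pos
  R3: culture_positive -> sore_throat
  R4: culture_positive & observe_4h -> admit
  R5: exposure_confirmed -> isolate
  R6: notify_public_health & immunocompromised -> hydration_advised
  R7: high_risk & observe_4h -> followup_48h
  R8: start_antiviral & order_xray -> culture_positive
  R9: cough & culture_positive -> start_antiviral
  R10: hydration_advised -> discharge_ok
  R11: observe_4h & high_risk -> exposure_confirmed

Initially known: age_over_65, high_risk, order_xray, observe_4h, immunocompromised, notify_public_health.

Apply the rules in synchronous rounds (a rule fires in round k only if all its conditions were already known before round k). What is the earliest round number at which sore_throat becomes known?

5

Round 1: R6 [notify_public_health & immunocompromised -> hydration_advised]; R7 [high_risk & observe_4h -> followup_48h]; R11 [observe_4h & high_risk -> exposure_confirmed]. Adds hydration_advised, followup_48h, exposure_confirmed.
Round 2: R5 [exposure_confirmed -> isolate]; R10 [hydration_advised -> discharge_ok]. Adds isolate, discharge_ok.
Round 3: R1 [discharge_ok & order_xray & exposure_confirmed -> start_antiviral]. Adds start_antiviral.
Round 4: R8 [start_antiviral & order_xray -> culture_positive]. Adds culture_positive.
Round 5: R3 [culture_positive -> sore_throat]; R4 [culture_positive & observe_4h -> admit]. Adds sore_throat, admit.
sore_throat first appears in round 5.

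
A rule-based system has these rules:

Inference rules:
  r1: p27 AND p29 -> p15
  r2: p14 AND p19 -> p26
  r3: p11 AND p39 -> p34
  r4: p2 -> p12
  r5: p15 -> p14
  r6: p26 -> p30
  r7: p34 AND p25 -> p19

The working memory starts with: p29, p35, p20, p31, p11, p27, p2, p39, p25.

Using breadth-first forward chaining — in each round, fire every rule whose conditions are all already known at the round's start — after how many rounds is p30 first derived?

Round 1: r1 [p27 AND p29 -> p15]; r3 [p11 AND p39 -> p34]; r4 [p2 -> p12]. Adds p15, p34, p12.
Round 2: r5 [p15 -> p14]; r7 [p34 AND p25 -> p19]. Adds p14, p19.
Round 3: r2 [p14 AND p19 -> p26]. Adds p26.
Round 4: r6 [p26 -> p30]. Adds p30.
p30 first appears in round 4.

4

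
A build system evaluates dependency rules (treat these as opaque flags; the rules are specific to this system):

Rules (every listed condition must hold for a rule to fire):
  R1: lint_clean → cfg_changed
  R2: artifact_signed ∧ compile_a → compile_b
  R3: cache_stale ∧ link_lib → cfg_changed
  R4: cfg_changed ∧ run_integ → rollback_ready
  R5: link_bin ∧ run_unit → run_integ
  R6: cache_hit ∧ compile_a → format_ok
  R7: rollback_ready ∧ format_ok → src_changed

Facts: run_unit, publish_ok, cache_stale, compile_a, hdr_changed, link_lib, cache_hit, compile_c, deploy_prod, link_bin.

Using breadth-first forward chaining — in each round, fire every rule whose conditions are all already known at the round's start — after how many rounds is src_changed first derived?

3

Round 1 — R3, R5, R6, derive cfg_changed, run_integ, format_ok.
Round 2 — R4, derive rollback_ready.
Round 3 — R7, derive src_changed.
src_changed first appears in round 3.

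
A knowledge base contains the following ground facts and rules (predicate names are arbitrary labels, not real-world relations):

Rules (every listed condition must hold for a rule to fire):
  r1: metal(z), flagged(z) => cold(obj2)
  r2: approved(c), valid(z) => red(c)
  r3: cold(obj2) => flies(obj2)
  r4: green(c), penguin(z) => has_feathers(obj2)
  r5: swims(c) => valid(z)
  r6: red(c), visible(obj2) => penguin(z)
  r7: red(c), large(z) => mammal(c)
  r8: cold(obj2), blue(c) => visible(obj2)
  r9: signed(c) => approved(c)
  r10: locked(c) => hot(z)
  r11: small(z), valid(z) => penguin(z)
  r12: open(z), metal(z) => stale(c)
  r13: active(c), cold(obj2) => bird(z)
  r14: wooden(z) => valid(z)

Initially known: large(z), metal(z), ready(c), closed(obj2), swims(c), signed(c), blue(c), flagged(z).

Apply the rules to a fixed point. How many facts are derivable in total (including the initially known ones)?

16

Round 1 — r1, r5, r9, derive cold(obj2), valid(z), approved(c).
Round 2 — r2, r3, r8, derive red(c), flies(obj2), visible(obj2).
Round 3 — r6, r7, derive penguin(z), mammal(c).
Closure: {approved(c), blue(c), closed(obj2), cold(obj2), flagged(z), flies(obj2), large(z), mammal(c), metal(z), penguin(z), ready(c), red(c), signed(c), swims(c), valid(z), visible(obj2)} — 16 facts.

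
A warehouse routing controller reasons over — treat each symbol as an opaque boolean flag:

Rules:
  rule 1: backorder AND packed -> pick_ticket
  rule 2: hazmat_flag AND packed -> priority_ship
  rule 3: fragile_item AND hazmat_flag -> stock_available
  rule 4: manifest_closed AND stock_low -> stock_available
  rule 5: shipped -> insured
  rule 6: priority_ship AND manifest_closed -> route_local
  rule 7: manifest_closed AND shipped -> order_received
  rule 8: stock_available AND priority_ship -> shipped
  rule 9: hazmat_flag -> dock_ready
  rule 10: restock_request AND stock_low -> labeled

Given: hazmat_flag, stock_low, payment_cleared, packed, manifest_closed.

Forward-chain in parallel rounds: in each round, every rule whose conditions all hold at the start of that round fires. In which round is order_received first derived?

[1] rule 2 [hazmat_flag AND packed -> priority_ship]; rule 4 [manifest_closed AND stock_low -> stock_available]; rule 9 [hazmat_flag -> dock_ready]. ⇒ new: priority_ship, stock_available, dock_ready.
[2] rule 6 [priority_ship AND manifest_closed -> route_local]; rule 8 [stock_available AND priority_ship -> shipped]. ⇒ new: route_local, shipped.
[3] rule 5 [shipped -> insured]; rule 7 [manifest_closed AND shipped -> order_received]. ⇒ new: insured, order_received.
order_received first appears in round 3.

3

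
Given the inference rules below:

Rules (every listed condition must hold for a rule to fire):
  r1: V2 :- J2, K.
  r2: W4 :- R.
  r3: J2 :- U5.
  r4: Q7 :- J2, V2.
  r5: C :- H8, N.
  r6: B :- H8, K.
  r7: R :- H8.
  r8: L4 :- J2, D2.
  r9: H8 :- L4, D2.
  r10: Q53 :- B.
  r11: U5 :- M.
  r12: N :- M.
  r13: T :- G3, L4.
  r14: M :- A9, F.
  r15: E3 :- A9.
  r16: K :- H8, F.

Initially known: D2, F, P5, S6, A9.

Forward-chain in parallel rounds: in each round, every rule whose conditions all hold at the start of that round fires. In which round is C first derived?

Round 1: r14 [M :- A9, F.]; r15 [E3 :- A9.]. Adds M, E3.
Round 2: r11 [U5 :- M.]; r12 [N :- M.]. Adds U5, N.
Round 3: r3 [J2 :- U5.]. Adds J2.
Round 4: r8 [L4 :- J2, D2.]. Adds L4.
Round 5: r9 [H8 :- L4, D2.]. Adds H8.
Round 6: r5 [C :- H8, N.]; r7 [R :- H8.]; r16 [K :- H8, F.]. Adds C, R, K.
C first appears in round 6.

6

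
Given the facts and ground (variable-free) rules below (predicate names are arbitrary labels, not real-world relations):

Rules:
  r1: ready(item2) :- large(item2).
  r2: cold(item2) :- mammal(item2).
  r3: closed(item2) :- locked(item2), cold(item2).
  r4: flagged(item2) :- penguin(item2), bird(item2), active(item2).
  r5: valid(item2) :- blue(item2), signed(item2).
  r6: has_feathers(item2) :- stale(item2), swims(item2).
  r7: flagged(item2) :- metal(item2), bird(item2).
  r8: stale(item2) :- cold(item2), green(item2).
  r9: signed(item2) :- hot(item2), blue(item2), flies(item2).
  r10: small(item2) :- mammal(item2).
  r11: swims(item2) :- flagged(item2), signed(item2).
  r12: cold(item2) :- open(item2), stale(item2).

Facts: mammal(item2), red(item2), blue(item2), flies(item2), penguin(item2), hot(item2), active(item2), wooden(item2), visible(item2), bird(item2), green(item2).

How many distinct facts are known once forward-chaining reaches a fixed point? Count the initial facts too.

Round 1: r2 [cold(item2) :- mammal(item2).]; r4 [flagged(item2) :- penguin(item2), bird(item2), active(item2).]; r9 [signed(item2) :- hot(item2), blue(item2), flies(item2).]; r10 [small(item2) :- mammal(item2).]. Adds cold(item2), flagged(item2), signed(item2), small(item2).
Round 2: r5 [valid(item2) :- blue(item2), signed(item2).]; r8 [stale(item2) :- cold(item2), green(item2).]; r11 [swims(item2) :- flagged(item2), signed(item2).]. Adds valid(item2), stale(item2), swims(item2).
Round 3: r6 [has_feathers(item2) :- stale(item2), swims(item2).]. Adds has_feathers(item2).
Closure: {active(item2), bird(item2), blue(item2), cold(item2), flagged(item2), flies(item2), green(item2), has_feathers(item2), hot(item2), mammal(item2), penguin(item2), red(item2), signed(item2), small(item2), stale(item2), swims(item2), valid(item2), visible(item2), wooden(item2)} — 19 facts.

19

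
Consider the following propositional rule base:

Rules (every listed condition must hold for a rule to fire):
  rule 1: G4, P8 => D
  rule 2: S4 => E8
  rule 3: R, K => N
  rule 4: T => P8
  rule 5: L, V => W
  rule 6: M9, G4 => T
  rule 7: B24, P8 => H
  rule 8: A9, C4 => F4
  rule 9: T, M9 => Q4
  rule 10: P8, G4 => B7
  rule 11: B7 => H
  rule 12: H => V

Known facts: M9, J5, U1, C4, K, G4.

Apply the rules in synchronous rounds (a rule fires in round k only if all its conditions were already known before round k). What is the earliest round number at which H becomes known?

4

Round 1 — rule 6, derive T.
Round 2 — rule 4, rule 9, derive P8, Q4.
Round 3 — rule 1, rule 10, derive D, B7.
Round 4 — rule 11, derive H.
H first appears in round 4.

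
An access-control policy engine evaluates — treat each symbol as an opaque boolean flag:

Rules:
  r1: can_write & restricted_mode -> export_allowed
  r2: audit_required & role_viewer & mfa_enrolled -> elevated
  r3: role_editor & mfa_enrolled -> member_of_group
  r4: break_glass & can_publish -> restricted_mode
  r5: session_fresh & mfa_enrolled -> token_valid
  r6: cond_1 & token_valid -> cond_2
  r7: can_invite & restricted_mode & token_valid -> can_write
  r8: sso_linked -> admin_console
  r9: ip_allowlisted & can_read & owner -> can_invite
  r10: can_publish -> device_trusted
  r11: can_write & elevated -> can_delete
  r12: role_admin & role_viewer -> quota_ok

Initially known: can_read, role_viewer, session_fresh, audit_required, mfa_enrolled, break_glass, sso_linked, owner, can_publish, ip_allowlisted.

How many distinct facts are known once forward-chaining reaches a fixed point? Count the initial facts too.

[1] r2 [audit_required & role_viewer & mfa_enrolled -> elevated]; r4 [break_glass & can_publish -> restricted_mode]; r5 [session_fresh & mfa_enrolled -> token_valid]; r8 [sso_linked -> admin_console]; r9 [ip_allowlisted & can_read & owner -> can_invite]; r10 [can_publish -> device_trusted]. ⇒ new: elevated, restricted_mode, token_valid, admin_console, can_invite, device_trusted.
[2] r7 [can_invite & restricted_mode & token_valid -> can_write]. ⇒ new: can_write.
[3] r1 [can_write & restricted_mode -> export_allowed]; r11 [can_write & elevated -> can_delete]. ⇒ new: export_allowed, can_delete.
Closure: {admin_console, audit_required, break_glass, can_delete, can_invite, can_publish, can_read, can_write, device_trusted, elevated, export_allowed, ip_allowlisted, mfa_enrolled, owner, restricted_mode, role_viewer, session_fresh, sso_linked, token_valid} — 19 facts.

19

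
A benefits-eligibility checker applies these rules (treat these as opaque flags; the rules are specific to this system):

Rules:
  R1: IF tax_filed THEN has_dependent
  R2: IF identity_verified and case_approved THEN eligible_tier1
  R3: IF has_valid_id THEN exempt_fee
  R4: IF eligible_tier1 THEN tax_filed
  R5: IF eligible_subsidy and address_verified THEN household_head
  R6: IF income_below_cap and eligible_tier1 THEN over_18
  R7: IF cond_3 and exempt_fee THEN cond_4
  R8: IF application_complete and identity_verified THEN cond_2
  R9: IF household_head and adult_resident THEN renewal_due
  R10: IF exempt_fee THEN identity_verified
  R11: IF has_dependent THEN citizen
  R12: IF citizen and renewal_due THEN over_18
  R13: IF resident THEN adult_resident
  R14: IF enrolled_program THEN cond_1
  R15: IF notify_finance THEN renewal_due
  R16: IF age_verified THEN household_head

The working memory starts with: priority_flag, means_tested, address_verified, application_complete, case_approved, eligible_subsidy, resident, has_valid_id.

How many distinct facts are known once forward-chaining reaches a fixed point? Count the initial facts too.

19

Round 1: R3 [IF has_valid_id THEN exempt_fee]; R5 [IF eligible_subsidy and address_verified THEN household_head]; R13 [IF resident THEN adult_resident]. Adds exempt_fee, household_head, adult_resident.
Round 2: R9 [IF household_head and adult_resident THEN renewal_due]; R10 [IF exempt_fee THEN identity_verified]. Adds renewal_due, identity_verified.
Round 3: R2 [IF identity_verified and case_approved THEN eligible_tier1]; R8 [IF application_complete and identity_verified THEN cond_2]. Adds eligible_tier1, cond_2.
Round 4: R4 [IF eligible_tier1 THEN tax_filed]. Adds tax_filed.
Round 5: R1 [IF tax_filed THEN has_dependent]. Adds has_dependent.
Round 6: R11 [IF has_dependent THEN citizen]. Adds citizen.
Round 7: R12 [IF citizen and renewal_due THEN over_18]. Adds over_18.
Closure: {address_verified, adult_resident, application_complete, case_approved, citizen, cond_2, eligible_subsidy, eligible_tier1, exempt_fee, has_dependent, has_valid_id, household_head, identity_verified, means_tested, over_18, priority_flag, renewal_due, resident, tax_filed} — 19 facts.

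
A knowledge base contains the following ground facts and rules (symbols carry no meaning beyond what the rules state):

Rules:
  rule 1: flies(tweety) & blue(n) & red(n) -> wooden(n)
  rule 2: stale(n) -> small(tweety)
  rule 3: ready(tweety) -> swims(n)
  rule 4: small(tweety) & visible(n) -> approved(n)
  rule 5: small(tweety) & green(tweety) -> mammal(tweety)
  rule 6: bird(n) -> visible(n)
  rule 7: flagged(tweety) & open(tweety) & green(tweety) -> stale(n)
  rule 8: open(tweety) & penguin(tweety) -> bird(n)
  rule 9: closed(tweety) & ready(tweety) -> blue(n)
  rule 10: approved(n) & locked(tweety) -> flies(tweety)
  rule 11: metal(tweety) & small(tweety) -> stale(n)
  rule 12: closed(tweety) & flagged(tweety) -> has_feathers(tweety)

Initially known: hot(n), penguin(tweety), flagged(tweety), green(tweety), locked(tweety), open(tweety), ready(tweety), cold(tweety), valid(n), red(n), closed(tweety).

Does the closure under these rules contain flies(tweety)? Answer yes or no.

[1] rule 3 [ready(tweety) -> swims(n)]; rule 7 [flagged(tweety) & open(tweety) & green(tweety) -> stale(n)]; rule 8 [open(tweety) & penguin(tweety) -> bird(n)]; rule 9 [closed(tweety) & ready(tweety) -> blue(n)]; rule 12 [closed(tweety) & flagged(tweety) -> has_feathers(tweety)]. ⇒ new: swims(n), stale(n), bird(n), blue(n), has_feathers(tweety).
[2] rule 2 [stale(n) -> small(tweety)]; rule 6 [bird(n) -> visible(n)]. ⇒ new: small(tweety), visible(n).
[3] rule 4 [small(tweety) & visible(n) -> approved(n)]; rule 5 [small(tweety) & green(tweety) -> mammal(tweety)]. ⇒ new: approved(n), mammal(tweety).
[4] rule 10 [approved(n) & locked(tweety) -> flies(tweety)]. ⇒ new: flies(tweety).
[5] rule 1 [flies(tweety) & blue(n) & red(n) -> wooden(n)]. ⇒ new: wooden(n).
flies(tweety) appears in round 4, so it is derivable.

yes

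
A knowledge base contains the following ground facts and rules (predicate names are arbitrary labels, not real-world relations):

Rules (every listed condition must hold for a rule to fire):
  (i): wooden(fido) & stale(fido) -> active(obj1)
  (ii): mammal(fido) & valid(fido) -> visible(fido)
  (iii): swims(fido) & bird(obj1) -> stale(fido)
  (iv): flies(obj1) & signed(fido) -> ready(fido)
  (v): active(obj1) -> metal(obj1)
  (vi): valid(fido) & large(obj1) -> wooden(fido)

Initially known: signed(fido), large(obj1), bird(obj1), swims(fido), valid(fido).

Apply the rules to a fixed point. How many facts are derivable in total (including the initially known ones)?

9

Round 1 fires (iii), (vi), giving stale(fido), wooden(fido).
Round 2 fires (i), giving active(obj1).
Round 3 fires (v), giving metal(obj1).
Closure: {active(obj1), bird(obj1), large(obj1), metal(obj1), signed(fido), stale(fido), swims(fido), valid(fido), wooden(fido)} — 9 facts.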